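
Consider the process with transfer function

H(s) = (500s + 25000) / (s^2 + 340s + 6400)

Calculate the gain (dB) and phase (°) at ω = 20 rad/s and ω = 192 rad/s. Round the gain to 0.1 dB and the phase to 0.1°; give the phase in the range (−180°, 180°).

ω = 20: 9.5 dB, -26.8°; ω = 192: 2.8 dB, -39.6°

Substitute s = j20:
Numerator: 500(j20) + 25000 = 25000 + j10000
Denominator: (j20)^2 + 340(j20) + 6400 = 6000 + j6800
|N| = √(25000² + 10000²) ≈ 26926, ∠N ≈ 21.80°
|D| = √(6000² + 6800²) ≈ 9068.6, ∠D ≈ 48.58°
|H| = 26926 / 9068.6 ≈ 2.9691
Gain = 20 log₁₀(2.9691) ≈ 9.45 dB
∠H = 21.80° − 48.58° = -26.78°

Substitute s = j192:
Numerator: 500(j192) + 25000 = 25000 + j96000
Denominator: (j192)^2 + 340(j192) + 6400 = -30464 + j65280
|N| = √(25000² + 96000²) ≈ 99202, ∠N ≈ 75.40°
|D| = √(30464² + 65280²) ≈ 72038, ∠D ≈ 115.02°
|H| = 99202 / 72038 ≈ 1.3771
Gain = 20 log₁₀(1.3771) ≈ 2.78 dB
∠H = 75.40° − 115.02° = -39.62°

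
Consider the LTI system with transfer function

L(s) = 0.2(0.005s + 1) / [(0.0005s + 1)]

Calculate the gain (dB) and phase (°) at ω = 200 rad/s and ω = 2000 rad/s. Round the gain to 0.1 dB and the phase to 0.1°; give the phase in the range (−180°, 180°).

ω = 200: -11.0 dB, 39.3°; ω = 2000: 3.1 dB, 39.3°

At ω = 200 rad/s:
zero (1 + j200·0.005) = 1 + j1 → |·| ≈ 1.4142, ∠ ≈ 45.00°
pole (1 + j200·0.0005) = 1 + j0.1 → |·| ≈ 1.005, ∠ ≈ 5.71°
|L| = 0.2 · 1.4142 / (1.005) ≈ 0.28143
Gain = 20 log₁₀(0.28143) ≈ -11.01 dB
∠L = (45.00°) − (5.71°) = 39.29°

At ω = 2000 rad/s:
zero (1 + j2000·0.005) = 1 + j10 → |·| ≈ 10.05, ∠ ≈ 84.29°
pole (1 + j2000·0.0005) = 1 + j1 → |·| ≈ 1.4142, ∠ ≈ 45.00°
|L| = 0.2 · 10.05 / (1.4142) ≈ 1.4213
Gain = 20 log₁₀(1.4213) ≈ 3.05 dB
∠L = (84.29°) − (45.00°) = 39.29°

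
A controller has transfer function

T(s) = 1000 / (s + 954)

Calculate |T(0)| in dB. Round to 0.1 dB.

0.4 dB

T(0) = 1000 / (954) ≈ 1.0482
20 log₁₀(1.0482) ≈ 0.41 dB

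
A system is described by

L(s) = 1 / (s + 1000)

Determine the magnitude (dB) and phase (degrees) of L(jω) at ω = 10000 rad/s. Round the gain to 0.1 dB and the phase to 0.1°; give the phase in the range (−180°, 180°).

At s = jω = j10000:
pole (s+1000): 1000 + j10000 → |·| = √(1000²+10000²) = √101000000 ≈ 10050, ∠ = arctan(10000/1000) ≈ 84.29°
|L| = 1 / 10050 ≈ 9.9502e-05
Gain = 20 log₁₀(9.9502e-05) ≈ -80.04 dB
∠L = 0.00° − 84.29° = -84.29°

-80.0 dB, -84.3°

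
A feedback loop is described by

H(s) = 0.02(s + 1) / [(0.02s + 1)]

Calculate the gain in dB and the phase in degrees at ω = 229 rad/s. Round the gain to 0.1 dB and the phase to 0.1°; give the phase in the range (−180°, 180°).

At ω = 229 rad/s:
zero (1 + j229·1) = 1 + j229 → |·| ≈ 229, ∠ ≈ 89.75°
pole (1 + j229·0.02) = 1 + j4.58 → |·| ≈ 4.6879, ∠ ≈ 77.68°
|H| = 0.02 · 229 / (4.6879) ≈ 0.97698
Gain = 20 log₁₀(0.97698) ≈ -0.20 dB
∠H = (89.75°) − (77.68°) = 12.07°

-0.2 dB, 12.1°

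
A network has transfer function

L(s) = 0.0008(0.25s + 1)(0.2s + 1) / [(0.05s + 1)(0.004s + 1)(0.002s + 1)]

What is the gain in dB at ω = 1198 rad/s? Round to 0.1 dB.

-22.5 dB

At ω = 1198 rad/s:
zero (1 + j1198·0.25) = 1 + j299.5 → |·| ≈ 299.5, ∠ ≈ 89.81°
zero (1 + j1198·0.2) = 1 + j239.6 → |·| ≈ 239.6, ∠ ≈ 89.76°
pole (1 + j1198·0.05) = 1 + j59.9 → |·| ≈ 59.908, ∠ ≈ 89.04°
pole (1 + j1198·0.004) = 1 + j4.792 → |·| ≈ 4.8952, ∠ ≈ 78.21°
pole (1 + j1198·0.002) = 1 + j2.396 → |·| ≈ 2.5963, ∠ ≈ 67.35°
|L| = 0.0008 · 299.5 · 239.6 / (59.908 · 4.8952 · 2.5963) ≈ 0.075399
Gain = 20 log₁₀(0.075399) ≈ -22.45 dB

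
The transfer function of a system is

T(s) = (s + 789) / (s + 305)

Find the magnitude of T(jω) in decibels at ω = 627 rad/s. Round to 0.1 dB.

3.2 dB

At s = jω = j627:
zero (s+789): 789 + j627 → |·| = √(789²+627²) = √1015650 ≈ 1007.8, ∠ = arctan(627/789) ≈ 38.47°
pole (s+305): 305 + j627 → |·| = √(305²+627²) = √486154 ≈ 697.25, ∠ = arctan(627/305) ≈ 64.06°
|T| = 1 · 1007.8 / 697.25 ≈ 1.4454
Gain = 20 log₁₀(1.4454) ≈ 3.20 dB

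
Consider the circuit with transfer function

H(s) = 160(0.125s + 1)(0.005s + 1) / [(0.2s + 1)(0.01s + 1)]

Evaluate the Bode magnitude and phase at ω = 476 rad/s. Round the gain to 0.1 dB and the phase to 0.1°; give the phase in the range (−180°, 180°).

34.5 dB, -11.3°

At ω = 476 rad/s:
zero (1 + j476·0.125) = 1 + j59.5 → |·| ≈ 59.508, ∠ ≈ 89.04°
zero (1 + j476·0.005) = 1 + j2.38 → |·| ≈ 2.5815, ∠ ≈ 67.21°
pole (1 + j476·0.2) = 1 + j95.2 → |·| ≈ 95.205, ∠ ≈ 89.40°
pole (1 + j476·0.01) = 1 + j4.76 → |·| ≈ 4.8639, ∠ ≈ 78.14°
|H| = 160 · 59.508 · 2.5815 / (95.205 · 4.8639) ≈ 53.079
Gain = 20 log₁₀(53.079) ≈ 34.50 dB
∠H = (89.04° + 67.21°) − (89.40° + 78.14°) = -11.29°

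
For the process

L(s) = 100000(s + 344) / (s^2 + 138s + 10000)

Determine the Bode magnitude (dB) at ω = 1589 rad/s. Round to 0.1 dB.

36.2 dB

At s = jω = j1589:
zero (s+344): 344 + j1589 → |·| = √(344²+1589²) = √2643257 ≈ 1625.8, ∠ = arctan(1589/344) ≈ 77.78°
quadratic: (j1589)² + 138·j1589 + 10000 = -2514921 + j219282 → |·| ≈ 2.5245e+06, ∠ ≈ 175.02°
|L| = 100000 · 1625.8 / 2.5245e+06 ≈ 64.401
Gain = 20 log₁₀(64.401) ≈ 36.18 dB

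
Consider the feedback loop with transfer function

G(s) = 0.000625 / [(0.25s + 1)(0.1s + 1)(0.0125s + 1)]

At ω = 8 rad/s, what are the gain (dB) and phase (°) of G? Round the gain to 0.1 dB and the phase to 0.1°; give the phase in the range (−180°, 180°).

-73.3 dB, -107.8°

At ω = 8 rad/s:
pole (1 + j8·0.25) = 1 + j2 → |·| ≈ 2.2361, ∠ ≈ 63.43°
pole (1 + j8·0.1) = 1 + j0.8 → |·| ≈ 1.2806, ∠ ≈ 38.66°
pole (1 + j8·0.0125) = 1 + j0.1 → |·| ≈ 1.005, ∠ ≈ 5.71°
|G| = 0.000625 · 1 / (2.2361 · 1.2806 · 1.005) ≈ 0.00021717
Gain = 20 log₁₀(0.00021717) ≈ -73.26 dB
∠G = (0°) − (63.43° + 38.66° + 5.71°) = -107.80°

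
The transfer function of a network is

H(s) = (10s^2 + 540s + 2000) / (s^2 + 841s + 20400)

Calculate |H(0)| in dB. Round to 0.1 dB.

-20.2 dB

H(0) = 2000 / 20400 ≈ 0.098039
20 log₁₀(0.098039) ≈ -20.17 dB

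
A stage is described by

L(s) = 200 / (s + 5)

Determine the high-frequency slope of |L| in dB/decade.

-20 dB/decade

Each pole contributes −20 dB/decade at high frequency; each zero contributes +20 dB/decade.
Net: 0 zero(s) − 1 pole(s) → -20 dB/decade.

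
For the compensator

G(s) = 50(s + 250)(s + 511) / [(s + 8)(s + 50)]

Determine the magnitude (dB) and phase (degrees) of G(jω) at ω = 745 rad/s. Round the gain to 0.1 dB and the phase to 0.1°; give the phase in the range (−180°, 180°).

At s = jω = j745:
zero (s+250): 250 + j745 → |·| = √(250²+745²) = √617525 ≈ 785.83, ∠ = arctan(745/250) ≈ 71.45°
zero (s+511): 511 + j745 → |·| = √(511²+745²) = √816146 ≈ 903.41, ∠ = arctan(745/511) ≈ 55.55°
pole (s+8): 8 + j745 → |·| = √(8²+745²) = √555089 ≈ 745.04, ∠ = arctan(745/8) ≈ 89.38°
pole (s+50): 50 + j745 → |·| = √(50²+745²) = √557525 ≈ 746.68, ∠ = arctan(745/50) ≈ 86.16°
|G| = 50 · 7.0993e+05 / 5.5631e+05 ≈ 63.807
Gain = 20 log₁₀(63.807) ≈ 36.10 dB
∠G = 127.00° − 175.54° = -48.54°

36.1 dB, -48.5°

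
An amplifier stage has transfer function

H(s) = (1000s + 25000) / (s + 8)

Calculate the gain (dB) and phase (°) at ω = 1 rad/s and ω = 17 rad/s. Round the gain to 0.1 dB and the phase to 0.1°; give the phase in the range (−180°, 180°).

ω = 1: 69.8 dB, -4.8°; ω = 17: 64.1 dB, -30.6°

Substitute s = j1:
Numerator: 1000(j1) + 25000 = 25000 + j1000
Denominator: (j1) + 8 = 8 + j1
|N| = √(25000² + 1000²) ≈ 25020, ∠N ≈ 2.29°
|D| = √(8² + 1²) ≈ 8.0623, ∠D ≈ 7.13°
|H| = 25020 / 8.0623 ≈ 3103.3
Gain = 20 log₁₀(3103.3) ≈ 69.84 dB
∠H = 2.29° − 7.13° = -4.84°

Substitute s = j17:
Numerator: 1000(j17) + 25000 = 25000 + j17000
Denominator: (j17) + 8 = 8 + j17
|N| = √(25000² + 17000²) ≈ 30232, ∠N ≈ 34.22°
|D| = √(8² + 17²) ≈ 18.788, ∠D ≈ 64.80°
|H| = 30232 / 18.788 ≈ 1609.1
Gain = 20 log₁₀(1609.1) ≈ 64.13 dB
∠H = 34.22° − 64.80° = -30.58°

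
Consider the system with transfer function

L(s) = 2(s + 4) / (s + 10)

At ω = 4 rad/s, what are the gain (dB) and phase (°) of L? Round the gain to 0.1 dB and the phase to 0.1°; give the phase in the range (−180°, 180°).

At s = jω = j4:
zero (s+4): 4 + j4 → |·| = √(4²+4²) = √32 ≈ 5.6569, ∠ = arctan(4/4) ≈ 45.00°
pole (s+10): 10 + j4 → |·| = √(10²+4²) = √116 ≈ 10.77, ∠ = arctan(4/10) ≈ 21.80°
|L| = 2 · 5.6569 / 10.77 ≈ 1.0505
Gain = 20 log₁₀(1.0505) ≈ 0.43 dB
∠L = 45.00° − 21.80° = 23.20°

0.4 dB, 23.2°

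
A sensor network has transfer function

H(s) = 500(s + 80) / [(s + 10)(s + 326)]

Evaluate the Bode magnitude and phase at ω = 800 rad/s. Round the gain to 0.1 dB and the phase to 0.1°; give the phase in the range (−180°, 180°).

At s = jω = j800:
zero (s+80): 80 + j800 → |·| = √(80²+800²) = √646400 ≈ 803.99, ∠ = arctan(800/80) ≈ 84.29°
pole (s+10): 10 + j800 → |·| = √(10²+800²) = √640100 ≈ 800.06, ∠ = arctan(800/10) ≈ 89.28°
pole (s+326): 326 + j800 → |·| = √(326²+800²) = √746276 ≈ 863.87, ∠ = arctan(800/326) ≈ 67.83°
|H| = 500 · 803.99 / 6.9115e+05 ≈ 0.58163
Gain = 20 log₁₀(0.58163) ≈ -4.71 dB
∠H = 84.29° − 157.11° = -72.82°

-4.7 dB, -72.8°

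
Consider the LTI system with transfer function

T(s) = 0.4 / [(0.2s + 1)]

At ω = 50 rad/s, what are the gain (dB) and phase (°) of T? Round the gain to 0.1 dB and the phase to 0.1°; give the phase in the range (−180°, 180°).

-28.0 dB, -84.3°

At ω = 50 rad/s:
pole (1 + j50·0.2) = 1 + j10 → |·| ≈ 10.05, ∠ ≈ 84.29°
|T| = 0.4 · 1 / (10.05) ≈ 0.039801
Gain = 20 log₁₀(0.039801) ≈ -28.00 dB
∠T = (0°) − (84.29°) = -84.29°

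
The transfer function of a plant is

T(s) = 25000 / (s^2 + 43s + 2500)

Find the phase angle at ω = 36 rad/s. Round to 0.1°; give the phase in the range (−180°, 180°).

-52.1°

At s = jω = j36:
quadratic: (j36)² + 43·j36 + 2500 = 1204 + j1548 → |·| ≈ 1961.1, ∠ ≈ 52.13°
∠T = 0.00° − 52.13° = -52.13°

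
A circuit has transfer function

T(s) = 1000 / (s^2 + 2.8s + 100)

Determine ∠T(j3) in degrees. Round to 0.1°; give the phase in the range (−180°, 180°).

-5.3°

At s = jω = j3:
quadratic: (j3)² + 2.8·j3 + 100 = 91 + j8.4 → |·| ≈ 91.387, ∠ ≈ 5.27°
∠T = 0.00° − 5.27° = -5.27°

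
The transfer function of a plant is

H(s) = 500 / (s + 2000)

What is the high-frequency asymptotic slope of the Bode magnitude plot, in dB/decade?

-20 dB/decade

Each pole contributes −20 dB/decade at high frequency; each zero contributes +20 dB/decade.
Net: 0 zero(s) − 1 pole(s) → -20 dB/decade.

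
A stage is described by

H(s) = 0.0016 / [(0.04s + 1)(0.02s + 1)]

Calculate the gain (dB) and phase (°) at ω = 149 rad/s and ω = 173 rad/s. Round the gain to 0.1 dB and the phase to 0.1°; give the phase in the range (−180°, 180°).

ω = 149: -81.5 dB, -151.9°; ω = 173: -83.9 dB, -155.7°

At ω = 149 rad/s:
pole (1 + j149·0.04) = 1 + j5.96 → |·| ≈ 6.0433, ∠ ≈ 80.48°
pole (1 + j149·0.02) = 1 + j2.98 → |·| ≈ 3.1433, ∠ ≈ 71.45°
|H| = 0.0016 · 1 / (6.0433 · 3.1433) ≈ 8.4229e-05
Gain = 20 log₁₀(8.4229e-05) ≈ -81.49 dB
∠H = (0°) − (80.48° + 71.45°) = -151.93°

At ω = 173 rad/s:
pole (1 + j173·0.04) = 1 + j6.92 → |·| ≈ 6.9919, ∠ ≈ 81.78°
pole (1 + j173·0.02) = 1 + j3.46 → |·| ≈ 3.6016, ∠ ≈ 73.88°
|H| = 0.0016 · 1 / (6.9919 · 3.6016) ≈ 6.3537e-05
Gain = 20 log₁₀(6.3537e-05) ≈ -83.94 dB
∠H = (0°) − (81.78° + 73.88°) = -155.66°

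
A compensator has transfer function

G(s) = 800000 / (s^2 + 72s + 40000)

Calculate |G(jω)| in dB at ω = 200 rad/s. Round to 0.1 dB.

At s = jω = j200:
quadratic: (j200)² + 72·j200 + 40000 = 0 + j14400 → |·| ≈ 14400, ∠ ≈ 90.00°
|G| = 800000 / 14400 ≈ 55.556
Gain = 20 log₁₀(55.556) ≈ 34.89 dB

34.9 dB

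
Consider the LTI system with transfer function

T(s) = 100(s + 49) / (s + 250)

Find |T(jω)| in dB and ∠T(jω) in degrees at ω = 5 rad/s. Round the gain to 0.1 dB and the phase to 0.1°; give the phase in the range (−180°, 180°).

At s = jω = j5:
zero (s+49): 49 + j5 → |·| = √(49²+5²) = √2426 ≈ 49.254, ∠ = arctan(5/49) ≈ 5.83°
pole (s+250): 250 + j5 → |·| = √(250²+5²) = √62525 ≈ 250.05, ∠ = arctan(5/250) ≈ 1.15°
|T| = 100 · 49.254 / 250.05 ≈ 19.698
Gain = 20 log₁₀(19.698) ≈ 25.89 dB
∠T = 5.83° − 1.15° = 4.68°

25.9 dB, 4.7°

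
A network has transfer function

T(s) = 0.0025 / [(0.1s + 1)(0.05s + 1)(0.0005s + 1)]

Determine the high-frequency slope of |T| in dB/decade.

-60 dB/decade

Each pole contributes −20 dB/decade at high frequency; each zero contributes +20 dB/decade.
Net: 0 zero(s) − 3 pole(s) → -60 dB/decade.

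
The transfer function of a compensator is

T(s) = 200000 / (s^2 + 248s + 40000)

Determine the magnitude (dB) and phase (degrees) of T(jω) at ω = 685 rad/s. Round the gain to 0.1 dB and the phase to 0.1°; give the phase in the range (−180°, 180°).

At s = jω = j685:
quadratic: (j685)² + 248·j685 + 40000 = -429225 + j169880 → |·| ≈ 4.6162e+05, ∠ ≈ 158.41°
|T| = 200000 / 4.6162e+05 ≈ 0.43326
Gain = 20 log₁₀(0.43326) ≈ -7.27 dB
∠T = 0.00° − 158.41° = -158.41°

-7.3 dB, -158.4°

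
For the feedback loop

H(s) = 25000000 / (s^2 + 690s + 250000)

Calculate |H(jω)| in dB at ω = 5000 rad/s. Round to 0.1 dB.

At s = jω = j5000:
quadratic: (j5000)² + 690·j5000 + 250000 = -24750000 + j3450000 → |·| ≈ 2.4989e+07, ∠ ≈ 172.06°
|H| = 25000000 / 2.4989e+07 ≈ 1.0004
Gain = 20 log₁₀(1.0004) ≈ 0.00 dB

0.0 dB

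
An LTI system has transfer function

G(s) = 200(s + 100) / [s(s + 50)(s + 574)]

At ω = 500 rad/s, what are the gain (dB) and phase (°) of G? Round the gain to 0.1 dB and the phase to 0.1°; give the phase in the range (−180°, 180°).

-65.5 dB, -136.7°

At s = jω = j500:
zero (s+100): 100 + j500 → |·| = √(100²+500²) = √260000 ≈ 509.9, ∠ = arctan(500/100) ≈ 78.69°
pole (s+50): 50 + j500 → |·| = √(50²+500²) = √252500 ≈ 502.49, ∠ = arctan(500/50) ≈ 84.29°
pole (s+574): 574 + j500 → |·| = √(574²+500²) = √579476 ≈ 761.23, ∠ = arctan(500/574) ≈ 41.06°
pole at origin: |s| = 500, ∠ = 90.00° (in denominator)
|G| = 200 · 509.9 / 1.9126e+08 ≈ 0.0005332
Gain = 20 log₁₀(0.0005332) ≈ -65.46 dB
∠G = 78.69° − 215.35° = -136.66°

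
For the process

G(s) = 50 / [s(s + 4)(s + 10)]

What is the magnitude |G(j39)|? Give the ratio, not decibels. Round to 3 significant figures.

0.000812

At s = jω = j39:
pole (s+4): 4 + j39 → |·| = √(4²+39²) = √1537 ≈ 39.205, ∠ = arctan(39/4) ≈ 84.14°
pole (s+10): 10 + j39 → |·| = √(10²+39²) = √1621 ≈ 40.262, ∠ = arctan(39/10) ≈ 75.62°
pole at origin: |s| = 39, ∠ = 90.00° (in denominator)
|G| = 50 / 61560 ≈ 0.00081222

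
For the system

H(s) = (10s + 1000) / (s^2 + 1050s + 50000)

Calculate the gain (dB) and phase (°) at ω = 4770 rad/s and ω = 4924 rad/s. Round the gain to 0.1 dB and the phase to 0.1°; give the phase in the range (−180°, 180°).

Substitute s = j4770:
Numerator: 10(j4770) + 1000 = 1000 + j47700
Denominator: (j4770)^2 + 1050(j4770) + 50000 = -22702900 + j5008500
|N| = √(1000² + 47700²) ≈ 47710, ∠N ≈ 88.80°
|D| = √(22702900² + 5008500²) ≈ 2.3249e+07, ∠D ≈ 167.56°
|H| = 47710 / 2.3249e+07 ≈ 0.0020521
Gain = 20 log₁₀(0.0020521) ≈ -53.76 dB
∠H = 88.80° − 167.56° = -78.76°

Substitute s = j4924:
Numerator: 10(j4924) + 1000 = 1000 + j49240
Denominator: (j4924)^2 + 1050(j4924) + 50000 = -24195776 + j5170200
|N| = √(1000² + 49240²) ≈ 49250, ∠N ≈ 88.84°
|D| = √(24195776² + 5170200²) ≈ 2.4742e+07, ∠D ≈ 167.94°
|H| = 49250 / 2.4742e+07 ≈ 0.0019905
Gain = 20 log₁₀(0.0019905) ≈ -54.02 dB
∠H = 88.84° − 167.94° = -79.10°

ω = 4770: -53.8 dB, -78.8°; ω = 4924: -54.0 dB, -79.1°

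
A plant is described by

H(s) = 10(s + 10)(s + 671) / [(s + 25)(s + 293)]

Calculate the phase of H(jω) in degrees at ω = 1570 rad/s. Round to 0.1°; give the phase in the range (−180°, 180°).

At s = jω = j1570:
zero (s+10): 10 + j1570 → |·| = √(10²+1570²) = √2465000 ≈ 1570, ∠ = arctan(1570/10) ≈ 89.64°
zero (s+671): 671 + j1570 → |·| = √(671²+1570²) = √2915141 ≈ 1707.4, ∠ = arctan(1570/671) ≈ 66.86°
pole (s+25): 25 + j1570 → |·| = √(25²+1570²) = √2465525 ≈ 1570.2, ∠ = arctan(1570/25) ≈ 89.09°
pole (s+293): 293 + j1570 → |·| = √(293²+1570²) = √2550749 ≈ 1597.1, ∠ = arctan(1570/293) ≈ 79.43°
∠H = 156.50° − 168.52° = -12.02°

-12.0°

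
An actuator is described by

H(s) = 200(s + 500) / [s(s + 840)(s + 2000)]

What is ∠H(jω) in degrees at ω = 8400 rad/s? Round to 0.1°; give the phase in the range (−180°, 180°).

At s = jω = j8400:
zero (s+500): 500 + j8400 → |·| = √(500²+8400²) = √70810000 ≈ 8414.9, ∠ = arctan(8400/500) ≈ 86.59°
pole (s+840): 840 + j8400 → |·| = √(840²+8400²) = √71265600 ≈ 8441.9, ∠ = arctan(8400/840) ≈ 84.29°
pole (s+2000): 2000 + j8400 → |·| = √(2000²+8400²) = √74560000 ≈ 8634.8, ∠ = arctan(8400/2000) ≈ 76.61°
pole at origin: |s| = 8400, ∠ = 90.00° (in denominator)
∠H = 86.59° − 250.90° = -164.31°

-164.3°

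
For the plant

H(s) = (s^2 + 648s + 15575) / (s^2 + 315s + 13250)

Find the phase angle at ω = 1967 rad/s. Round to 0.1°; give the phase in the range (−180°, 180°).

Substitute s = j1967:
Numerator: (j1967)^2 + 648(j1967) + 15575 = -3853514 + j1274616
Denominator: (j1967)^2 + 315(j1967) + 13250 = -3855839 + j619605
|N| = √(3853514² + 1274616²) ≈ 4.0588e+06, ∠N ≈ 161.70°
|D| = √(3855839² + 619605²) ≈ 3.9053e+06, ∠D ≈ 170.87°
∠H = 161.70° − 170.87° = -9.17°

-9.2°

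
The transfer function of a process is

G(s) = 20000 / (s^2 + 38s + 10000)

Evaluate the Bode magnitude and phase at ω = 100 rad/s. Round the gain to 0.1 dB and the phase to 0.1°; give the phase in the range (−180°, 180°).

14.4 dB, -90.0°

At s = jω = j100:
quadratic: (j100)² + 38·j100 + 10000 = 0 + j3800 → |·| ≈ 3800, ∠ ≈ 90.00°
|G| = 20000 / 3800 ≈ 5.2632
Gain = 20 log₁₀(5.2632) ≈ 14.42 dB
∠G = 0.00° − 90.00° = -90.00°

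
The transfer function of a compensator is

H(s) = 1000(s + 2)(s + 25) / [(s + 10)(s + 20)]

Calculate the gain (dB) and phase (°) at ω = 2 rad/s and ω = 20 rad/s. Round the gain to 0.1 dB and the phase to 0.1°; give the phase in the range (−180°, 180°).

ω = 2: 50.8 dB, 32.6°; ω = 20: 60.2 dB, 14.5°

At s = jω = j2:
zero (s+2): 2 + j2 → |·| = √(2²+2²) = √8 ≈ 2.8284, ∠ = arctan(2/2) ≈ 45.00°
zero (s+25): 25 + j2 → |·| = √(25²+2²) = √629 ≈ 25.08, ∠ = arctan(2/25) ≈ 4.57°
pole (s+10): 10 + j2 → |·| = √(10²+2²) = √104 ≈ 10.198, ∠ = arctan(2/10) ≈ 11.31°
pole (s+20): 20 + j2 → |·| = √(20²+2²) = √404 ≈ 20.1, ∠ = arctan(2/20) ≈ 5.71°
|H| = 1000 · 70.936 / 204.98 ≈ 346.06
Gain = 20 log₁₀(346.06) ≈ 50.78 dB
∠H = 49.57° − 17.02° = 32.55°

At s = jω = j20:
zero (s+2): 2 + j20 → |·| = √(2²+20²) = √404 ≈ 20.1, ∠ = arctan(20/2) ≈ 84.29°
zero (s+25): 25 + j20 → |·| = √(25²+20²) = √1025 ≈ 32.016, ∠ = arctan(20/25) ≈ 38.66°
pole (s+10): 10 + j20 → |·| = √(10²+20²) = √500 ≈ 22.361, ∠ = arctan(20/10) ≈ 63.43°
pole (s+20): 20 + j20 → |·| = √(20²+20²) = √800 ≈ 28.284, ∠ = arctan(20/20) ≈ 45.00°
|H| = 1000 · 643.52 / 632.46 ≈ 1017.5
Gain = 20 log₁₀(1017.5) ≈ 60.15 dB
∠H = 122.95° − 108.43° = 14.52°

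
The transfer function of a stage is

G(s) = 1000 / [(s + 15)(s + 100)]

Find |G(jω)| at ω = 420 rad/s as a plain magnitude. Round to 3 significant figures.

0.00551

At s = jω = j420:
pole (s+15): 15 + j420 → |·| = √(15²+420²) = √176625 ≈ 420.27, ∠ = arctan(420/15) ≈ 87.95°
pole (s+100): 100 + j420 → |·| = √(100²+420²) = √186400 ≈ 431.74, ∠ = arctan(420/100) ≈ 76.61°
|G| = 1000 / 1.8145e+05 ≈ 0.0055112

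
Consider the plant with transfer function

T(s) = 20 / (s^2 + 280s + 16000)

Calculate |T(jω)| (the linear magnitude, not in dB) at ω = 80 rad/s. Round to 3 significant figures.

0.000821

Substitute s = j80:
Numerator: 20 = 20 + j0
Denominator: (j80)^2 + 280(j80) + 16000 = 9600 + j22400
|N| = √(20² + 0²) ≈ 20, ∠N ≈ 0.00°
|D| = √(9600² + 22400²) ≈ 24370, ∠D ≈ 66.80°
|T| = 20 / 24370 ≈ 0.00082068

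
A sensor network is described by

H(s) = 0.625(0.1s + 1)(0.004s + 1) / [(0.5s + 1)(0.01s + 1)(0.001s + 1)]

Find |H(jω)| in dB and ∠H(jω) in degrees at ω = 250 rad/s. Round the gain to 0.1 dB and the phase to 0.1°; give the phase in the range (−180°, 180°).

-23.9 dB, -39.1°

At ω = 250 rad/s:
zero (1 + j250·0.1) = 1 + j25 → |·| ≈ 25.02, ∠ ≈ 87.71°
zero (1 + j250·0.004) = 1 + j1 → |·| ≈ 1.4142, ∠ ≈ 45.00°
pole (1 + j250·0.5) = 1 + j125 → |·| ≈ 125, ∠ ≈ 89.54°
pole (1 + j250·0.01) = 1 + j2.5 → |·| ≈ 2.6926, ∠ ≈ 68.20°
pole (1 + j250·0.001) = 1 + j0.25 → |·| ≈ 1.0308, ∠ ≈ 14.04°
|H| = 0.625 · 25.02 · 1.4142 / (125 · 2.6926 · 1.0308) ≈ 0.063741
Gain = 20 log₁₀(0.063741) ≈ -23.91 dB
∠H = (87.71° + 45.00°) − (89.54° + 68.20° + 14.04°) = -39.07°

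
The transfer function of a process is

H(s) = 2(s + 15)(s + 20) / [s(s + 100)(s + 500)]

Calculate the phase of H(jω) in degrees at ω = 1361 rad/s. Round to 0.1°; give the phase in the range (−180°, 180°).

-67.1°

At s = jω = j1361:
zero (s+15): 15 + j1361 → |·| = √(15²+1361²) = √1852546 ≈ 1361.1, ∠ = arctan(1361/15) ≈ 89.37°
zero (s+20): 20 + j1361 → |·| = √(20²+1361²) = √1852721 ≈ 1361.1, ∠ = arctan(1361/20) ≈ 89.16°
pole (s+100): 100 + j1361 → |·| = √(100²+1361²) = √1862321 ≈ 1364.7, ∠ = arctan(1361/100) ≈ 85.80°
pole (s+500): 500 + j1361 → |·| = √(500²+1361²) = √2102321 ≈ 1449.9, ∠ = arctan(1361/500) ≈ 69.83°
pole at origin: |s| = 1361, ∠ = 90.00° (in denominator)
∠H = 178.53° − 245.63° = -67.10°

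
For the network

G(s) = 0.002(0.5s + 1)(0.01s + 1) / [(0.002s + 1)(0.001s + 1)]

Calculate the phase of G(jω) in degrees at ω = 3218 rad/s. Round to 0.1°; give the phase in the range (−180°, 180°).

At ω = 3218 rad/s:
zero (1 + j3218·0.5) = 1 + j1609 → |·| ≈ 1609, ∠ ≈ 89.96°
zero (1 + j3218·0.01) = 1 + j32.18 → |·| ≈ 32.196, ∠ ≈ 88.22°
pole (1 + j3218·0.002) = 1 + j6.436 → |·| ≈ 6.5132, ∠ ≈ 81.17°
pole (1 + j3218·0.001) = 1 + j3.218 → |·| ≈ 3.3698, ∠ ≈ 72.74°
∠G = (89.96° + 88.22°) − (81.17° + 72.74°) = 24.27°

24.3°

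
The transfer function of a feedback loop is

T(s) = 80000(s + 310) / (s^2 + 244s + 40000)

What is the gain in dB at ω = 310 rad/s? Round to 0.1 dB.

At s = jω = j310:
zero (s+310): 310 + j310 → |·| = √(310²+310²) = √192200 ≈ 438.41, ∠ = arctan(310/310) ≈ 45.00°
quadratic: (j310)² + 244·j310 + 40000 = -56100 + j75640 → |·| ≈ 94173, ∠ ≈ 126.56°
|T| = 80000 · 438.41 / 94173 ≈ 372.43
Gain = 20 log₁₀(372.43) ≈ 51.42 dB

51.4 dB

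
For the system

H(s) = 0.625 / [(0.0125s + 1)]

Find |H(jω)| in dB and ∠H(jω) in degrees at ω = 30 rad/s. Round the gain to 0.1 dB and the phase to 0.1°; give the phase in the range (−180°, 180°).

-4.7 dB, -20.6°

At ω = 30 rad/s:
pole (1 + j30·0.0125) = 1 + j0.375 → |·| ≈ 1.068, ∠ ≈ 20.56°
|H| = 0.625 · 1 / (1.068) ≈ 0.58521
Gain = 20 log₁₀(0.58521) ≈ -4.65 dB
∠H = (0°) − (20.56°) = -20.56°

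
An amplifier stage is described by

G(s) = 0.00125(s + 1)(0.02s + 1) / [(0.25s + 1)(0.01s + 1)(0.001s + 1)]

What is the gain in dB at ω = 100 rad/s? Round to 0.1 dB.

At ω = 100 rad/s:
zero (1 + j100·1) = 1 + j100 → |·| ≈ 100, ∠ ≈ 89.43°
zero (1 + j100·0.02) = 1 + j2 → |·| ≈ 2.2361, ∠ ≈ 63.43°
pole (1 + j100·0.25) = 1 + j25 → |·| ≈ 25.02, ∠ ≈ 87.71°
pole (1 + j100·0.01) = 1 + j1 → |·| ≈ 1.4142, ∠ ≈ 45.00°
pole (1 + j100·0.001) = 1 + j0.1 → |·| ≈ 1.005, ∠ ≈ 5.71°
|G| = 0.00125 · 100 · 2.2361 / (25.02 · 1.4142 · 1.005) ≈ 0.0078603
Gain = 20 log₁₀(0.0078603) ≈ -42.09 dB

-42.1 dB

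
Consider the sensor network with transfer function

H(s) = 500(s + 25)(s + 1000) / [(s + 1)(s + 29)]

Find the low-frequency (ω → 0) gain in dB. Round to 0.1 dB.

H(0) = 500·25·1000 / (1·29) ≈ 4.3103e+05
20 log₁₀(4.3103e+05) ≈ 112.69 dB

112.7 dB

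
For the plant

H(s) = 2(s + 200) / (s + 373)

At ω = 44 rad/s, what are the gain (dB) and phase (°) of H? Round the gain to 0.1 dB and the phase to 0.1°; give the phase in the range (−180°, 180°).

0.8 dB, 5.7°

At s = jω = j44:
zero (s+200): 200 + j44 → |·| = √(200²+44²) = √41936 ≈ 204.78, ∠ = arctan(44/200) ≈ 12.41°
pole (s+373): 373 + j44 → |·| = √(373²+44²) = √141065 ≈ 375.59, ∠ = arctan(44/373) ≈ 6.73°
|H| = 2 · 204.78 / 375.59 ≈ 1.0904
Gain = 20 log₁₀(1.0904) ≈ 0.75 dB
∠H = 12.41° − 6.73° = 5.68°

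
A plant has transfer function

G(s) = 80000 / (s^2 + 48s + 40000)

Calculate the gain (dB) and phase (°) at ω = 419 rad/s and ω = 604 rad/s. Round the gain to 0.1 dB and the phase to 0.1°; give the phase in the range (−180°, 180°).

ω = 419: -4.7 dB, -171.6°; ω = 604: -12.2 dB, -174.9°

At s = jω = j419:
quadratic: (j419)² + 48·j419 + 40000 = -135561 + j20112 → |·| ≈ 1.3704e+05, ∠ ≈ 171.56°
|G| = 80000 / 1.3704e+05 ≈ 0.58377
Gain = 20 log₁₀(0.58377) ≈ -4.68 dB
∠G = 0.00° − 171.56° = -171.56°

At s = jω = j604:
quadratic: (j604)² + 48·j604 + 40000 = -324816 + j28992 → |·| ≈ 3.2611e+05, ∠ ≈ 174.90°
|G| = 80000 / 3.2611e+05 ≈ 0.24532
Gain = 20 log₁₀(0.24532) ≈ -12.21 dB
∠G = 0.00° − 174.90° = -174.90°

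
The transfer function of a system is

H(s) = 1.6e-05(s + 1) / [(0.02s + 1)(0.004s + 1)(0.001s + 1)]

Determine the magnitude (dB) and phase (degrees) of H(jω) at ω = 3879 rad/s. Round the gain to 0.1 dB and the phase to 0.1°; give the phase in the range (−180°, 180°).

At ω = 3879 rad/s:
zero (1 + j3879·1) = 1 + j3879 → |·| ≈ 3879, ∠ ≈ 89.99°
pole (1 + j3879·0.02) = 1 + j77.58 → |·| ≈ 77.586, ∠ ≈ 89.26°
pole (1 + j3879·0.004) = 1 + j15.516 → |·| ≈ 15.548, ∠ ≈ 86.31°
pole (1 + j3879·0.001) = 1 + j3.879 → |·| ≈ 4.0058, ∠ ≈ 75.54°
|H| = 1.6e-05 · 3879 / (77.586 · 15.548 · 4.0058) ≈ 1.2844e-05
Gain = 20 log₁₀(1.2844e-05) ≈ -97.83 dB
∠H = (89.99°) − (89.26° + 86.31° + 75.54°) = -161.12°

-97.8 dB, -161.1°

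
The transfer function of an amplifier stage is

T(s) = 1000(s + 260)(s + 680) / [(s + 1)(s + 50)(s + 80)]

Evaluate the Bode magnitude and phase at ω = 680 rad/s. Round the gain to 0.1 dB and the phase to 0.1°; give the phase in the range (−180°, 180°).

At s = jω = j680:
zero (s+260): 260 + j680 → |·| = √(260²+680²) = √530000 ≈ 728.01, ∠ = arctan(680/260) ≈ 69.08°
zero (s+680): 680 + j680 → |·| = √(680²+680²) = √924800 ≈ 961.67, ∠ = arctan(680/680) ≈ 45.00°
pole (s+1): 1 + j680 → |·| = √(1²+680²) = √462401 ≈ 680, ∠ = arctan(680/1) ≈ 89.92°
pole (s+50): 50 + j680 → |·| = √(50²+680²) = √464900 ≈ 681.84, ∠ = arctan(680/50) ≈ 85.79°
pole (s+80): 80 + j680 → |·| = √(80²+680²) = √468800 ≈ 684.69, ∠ = arctan(680/80) ≈ 83.29°
|T| = 1000 · 7.0011e+05 / 3.1746e+08 ≈ 2.2053
Gain = 20 log₁₀(2.2053) ≈ 6.87 dB
∠T = 114.08° − 259.00° = -144.92°

6.9 dB, -144.9°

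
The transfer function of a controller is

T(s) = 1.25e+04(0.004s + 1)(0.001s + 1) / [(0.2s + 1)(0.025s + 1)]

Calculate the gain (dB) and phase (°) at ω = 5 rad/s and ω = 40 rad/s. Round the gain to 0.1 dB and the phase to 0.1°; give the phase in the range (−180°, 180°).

At ω = 5 rad/s:
zero (1 + j5·0.004) = 1 + j0.02 → |·| ≈ 1.0002, ∠ ≈ 1.15°
zero (1 + j5·0.001) = 1 + j0.005 → |·| ≈ 1, ∠ ≈ 0.29°
pole (1 + j5·0.2) = 1 + j1 → |·| ≈ 1.4142, ∠ ≈ 45.00°
pole (1 + j5·0.025) = 1 + j0.125 → |·| ≈ 1.0078, ∠ ≈ 7.13°
|T| = 1.25e+04 · 1.0002 · 1 / (1.4142 · 1.0078) ≈ 8772.3
Gain = 20 log₁₀(8772.3) ≈ 78.86 dB
∠T = (1.15° + 0.29°) − (45.00° + 7.13°) = -50.69°

At ω = 40 rad/s:
zero (1 + j40·0.004) = 1 + j0.16 → |·| ≈ 1.0127, ∠ ≈ 9.09°
zero (1 + j40·0.001) = 1 + j0.04 → |·| ≈ 1.0008, ∠ ≈ 2.29°
pole (1 + j40·0.2) = 1 + j8 → |·| ≈ 8.0623, ∠ ≈ 82.87°
pole (1 + j40·0.025) = 1 + j1 → |·| ≈ 1.4142, ∠ ≈ 45.00°
|T| = 1.25e+04 · 1.0127 · 1.0008 / (8.0623 · 1.4142) ≈ 1111.1
Gain = 20 log₁₀(1111.1) ≈ 60.92 dB
∠T = (9.09° + 2.29°) − (82.87° + 45.00°) = -116.49°

ω = 5: 78.9 dB, -50.7°; ω = 40: 60.9 dB, -116.5°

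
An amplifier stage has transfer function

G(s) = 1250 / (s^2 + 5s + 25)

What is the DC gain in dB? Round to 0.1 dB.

G(0) = 1250 / 25 = 50
20 log₁₀(50) ≈ 33.98 dB

34.0 dB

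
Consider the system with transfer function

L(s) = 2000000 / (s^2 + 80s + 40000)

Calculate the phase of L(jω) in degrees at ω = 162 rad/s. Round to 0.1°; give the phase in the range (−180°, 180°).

At s = jω = j162:
quadratic: (j162)² + 80·j162 + 40000 = 13756 + j12960 → |·| ≈ 18899, ∠ ≈ 43.29°
∠L = 0.00° − 43.29° = -43.29°

-43.3°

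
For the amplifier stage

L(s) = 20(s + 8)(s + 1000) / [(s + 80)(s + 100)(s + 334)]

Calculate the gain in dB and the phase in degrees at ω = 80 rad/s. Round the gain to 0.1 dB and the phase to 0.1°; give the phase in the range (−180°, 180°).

At s = jω = j80:
zero (s+8): 8 + j80 → |·| = √(8²+80²) = √6464 ≈ 80.399, ∠ = arctan(80/8) ≈ 84.29°
zero (s+1000): 1000 + j80 → |·| = √(1000²+80²) = √1006400 ≈ 1003.2, ∠ = arctan(80/1000) ≈ 4.57°
pole (s+80): 80 + j80 → |·| = √(80²+80²) = √12800 ≈ 113.14, ∠ = arctan(80/80) ≈ 45.00°
pole (s+100): 100 + j80 → |·| = √(100²+80²) = √16400 ≈ 128.06, ∠ = arctan(80/100) ≈ 38.66°
pole (s+334): 334 + j80 → |·| = √(334²+80²) = √117956 ≈ 343.45, ∠ = arctan(80/334) ≈ 13.47°
|L| = 20 · 80656 / 4.9761e+06 ≈ 0.32417
Gain = 20 log₁₀(0.32417) ≈ -9.78 dB
∠L = 88.86° − 97.13° = -8.27°

-9.8 dB, -8.3°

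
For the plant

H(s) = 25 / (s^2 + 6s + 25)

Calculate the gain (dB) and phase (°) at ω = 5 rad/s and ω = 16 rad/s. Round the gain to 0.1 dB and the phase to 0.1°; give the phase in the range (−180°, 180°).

ω = 5: -1.6 dB, -90.0°; ω = 16: -20.0 dB, -157.4°

At s = jω = j5:
quadratic: (j5)² + 6·j5 + 25 = 0 + j30 → |·| ≈ 30, ∠ ≈ 90.00°
|H| = 25 / 30 ≈ 0.83333
Gain = 20 log₁₀(0.83333) ≈ -1.58 dB
∠H = 0.00° − 90.00° = -90.00°

At s = jω = j16:
quadratic: (j16)² + 6·j16 + 25 = -231 + j96 → |·| ≈ 250.15, ∠ ≈ 157.43°
|H| = 25 / 250.15 ≈ 0.09994
Gain = 20 log₁₀(0.09994) ≈ -20.01 dB
∠H = 0.00° − 157.43° = -157.43°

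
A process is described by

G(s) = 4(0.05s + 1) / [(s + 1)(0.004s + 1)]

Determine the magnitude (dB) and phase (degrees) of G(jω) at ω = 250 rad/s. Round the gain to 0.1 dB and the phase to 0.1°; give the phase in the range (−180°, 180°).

-17.0 dB, -49.3°

At ω = 250 rad/s:
zero (1 + j250·0.05) = 1 + j12.5 → |·| ≈ 12.54, ∠ ≈ 85.43°
pole (1 + j250·1) = 1 + j250 → |·| ≈ 250, ∠ ≈ 89.77°
pole (1 + j250·0.004) = 1 + j1 → |·| ≈ 1.4142, ∠ ≈ 45.00°
|G| = 4 · 12.54 / (250 · 1.4142) ≈ 0.14188
Gain = 20 log₁₀(0.14188) ≈ -16.96 dB
∠G = (85.43°) − (89.77° + 45.00°) = -49.34°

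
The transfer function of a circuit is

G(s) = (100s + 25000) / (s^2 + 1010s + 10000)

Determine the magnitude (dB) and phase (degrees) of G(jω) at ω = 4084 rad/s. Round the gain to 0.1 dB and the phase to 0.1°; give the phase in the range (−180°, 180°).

Substitute s = j4084:
Numerator: 100(j4084) + 25000 = 25000 + j408400
Denominator: (j4084)^2 + 1010(j4084) + 10000 = -16669056 + j4124840
|N| = √(25000² + 408400²) ≈ 4.0916e+05, ∠N ≈ 86.50°
|D| = √(16669056² + 4124840²) ≈ 1.7172e+07, ∠D ≈ 166.10°
|G| = 4.0916e+05 / 1.7172e+07 ≈ 0.023827
Gain = 20 log₁₀(0.023827) ≈ -32.46 dB
∠G = 86.50° − 166.10° = -79.60°

-32.5 dB, -79.6°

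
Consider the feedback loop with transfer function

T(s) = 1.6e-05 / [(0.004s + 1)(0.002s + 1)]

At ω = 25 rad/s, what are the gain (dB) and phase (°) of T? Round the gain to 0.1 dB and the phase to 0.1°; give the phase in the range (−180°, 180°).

At ω = 25 rad/s:
pole (1 + j25·0.004) = 1 + j0.1 → |·| ≈ 1.005, ∠ ≈ 5.71°
pole (1 + j25·0.002) = 1 + j0.05 → |·| ≈ 1.0012, ∠ ≈ 2.86°
|T| = 1.6e-05 · 1 / (1.005 · 1.0012) ≈ 1.5901e-05
Gain = 20 log₁₀(1.5901e-05) ≈ -95.97 dB
∠T = (0°) − (5.71° + 2.86°) = -8.57°

-96.0 dB, -8.6°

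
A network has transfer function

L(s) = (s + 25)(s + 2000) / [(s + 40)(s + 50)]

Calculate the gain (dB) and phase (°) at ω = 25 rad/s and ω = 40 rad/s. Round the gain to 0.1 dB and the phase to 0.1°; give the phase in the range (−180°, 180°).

ω = 25: 28.6 dB, -12.9°; ω = 40: 28.3 dB, -24.5°

At s = jω = j25:
zero (s+25): 25 + j25 → |·| = √(25²+25²) = √1250 ≈ 35.355, ∠ = arctan(25/25) ≈ 45.00°
zero (s+2000): 2000 + j25 → |·| = √(2000²+25²) = √4000625 ≈ 2000.2, ∠ = arctan(25/2000) ≈ 0.72°
pole (s+40): 40 + j25 → |·| = √(40²+25²) = √2225 ≈ 47.17, ∠ = arctan(25/40) ≈ 32.01°
pole (s+50): 50 + j25 → |·| = √(50²+25²) = √3125 ≈ 55.902, ∠ = arctan(25/50) ≈ 26.57°
|L| = 1 · 70717 / 2636.9 ≈ 26.818
Gain = 20 log₁₀(26.818) ≈ 28.57 dB
∠L = 45.72° − 58.58° = -12.86°

At s = jω = j40:
zero (s+25): 25 + j40 → |·| = √(25²+40²) = √2225 ≈ 47.17, ∠ = arctan(40/25) ≈ 57.99°
zero (s+2000): 2000 + j40 → |·| = √(2000²+40²) = √4001600 ≈ 2000.4, ∠ = arctan(40/2000) ≈ 1.15°
pole (s+40): 40 + j40 → |·| = √(40²+40²) = √3200 ≈ 56.569, ∠ = arctan(40/40) ≈ 45.00°
pole (s+50): 50 + j40 → |·| = √(50²+40²) = √4100 ≈ 64.031, ∠ = arctan(40/50) ≈ 38.66°
|L| = 1 · 94359 / 3622.2 ≈ 26.05
Gain = 20 log₁₀(26.05) ≈ 28.32 dB
∠L = 59.14° − 83.66° = -24.52°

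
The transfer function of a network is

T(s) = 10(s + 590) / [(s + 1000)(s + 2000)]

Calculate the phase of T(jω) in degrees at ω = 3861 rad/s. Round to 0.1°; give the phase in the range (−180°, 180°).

-56.8°

At s = jω = j3861:
zero (s+590): 590 + j3861 → |·| = √(590²+3861²) = √15255421 ≈ 3905.8, ∠ = arctan(3861/590) ≈ 81.31°
pole (s+1000): 1000 + j3861 → |·| = √(1000²+3861²) = √15907321 ≈ 3988.4, ∠ = arctan(3861/1000) ≈ 75.48°
pole (s+2000): 2000 + j3861 → |·| = √(2000²+3861²) = √18907321 ≈ 4348.3, ∠ = arctan(3861/2000) ≈ 62.62°
∠T = 81.31° − 138.10° = -56.79°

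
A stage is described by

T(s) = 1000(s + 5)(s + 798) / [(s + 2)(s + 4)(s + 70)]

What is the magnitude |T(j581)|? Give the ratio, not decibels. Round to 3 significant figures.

At s = jω = j581:
zero (s+5): 5 + j581 → |·| = √(5²+581²) = √337586 ≈ 581.02, ∠ = arctan(581/5) ≈ 89.51°
zero (s+798): 798 + j581 → |·| = √(798²+581²) = √974365 ≈ 987.1, ∠ = arctan(581/798) ≈ 36.06°
pole (s+2): 2 + j581 → |·| = √(2²+581²) = √337565 ≈ 581, ∠ = arctan(581/2) ≈ 89.80°
pole (s+4): 4 + j581 → |·| = √(4²+581²) = √337577 ≈ 581.01, ∠ = arctan(581/4) ≈ 89.61°
pole (s+70): 70 + j581 → |·| = √(70²+581²) = √342461 ≈ 585.2, ∠ = arctan(581/70) ≈ 83.13°
|T| = 1000 · 5.7352e+05 / 1.9754e+08 ≈ 2.9033

2.90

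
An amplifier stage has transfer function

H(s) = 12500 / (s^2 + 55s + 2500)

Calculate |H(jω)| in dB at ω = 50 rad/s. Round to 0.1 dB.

At s = jω = j50:
quadratic: (j50)² + 55·j50 + 2500 = 0 + j2750 → |·| ≈ 2750, ∠ ≈ 90.00°
|H| = 12500 / 2750 ≈ 4.5455
Gain = 20 log₁₀(4.5455) ≈ 13.15 dB

13.2 dB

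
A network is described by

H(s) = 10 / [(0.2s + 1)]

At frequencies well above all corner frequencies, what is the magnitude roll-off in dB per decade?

Each pole contributes −20 dB/decade at high frequency; each zero contributes +20 dB/decade.
Net: 0 zero(s) − 1 pole(s) → -20 dB/decade.

-20 dB/decade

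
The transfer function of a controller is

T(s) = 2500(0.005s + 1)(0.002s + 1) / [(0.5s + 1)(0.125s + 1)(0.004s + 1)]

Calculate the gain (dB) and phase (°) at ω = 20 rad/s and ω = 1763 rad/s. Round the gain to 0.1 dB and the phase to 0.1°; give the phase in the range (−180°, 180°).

At ω = 20 rad/s:
zero (1 + j20·0.005) = 1 + j0.1 → |·| ≈ 1.005, ∠ ≈ 5.71°
zero (1 + j20·0.002) = 1 + j0.04 → |·| ≈ 1.0008, ∠ ≈ 2.29°
pole (1 + j20·0.5) = 1 + j10 → |·| ≈ 10.05, ∠ ≈ 84.29°
pole (1 + j20·0.125) = 1 + j2.5 → |·| ≈ 2.6926, ∠ ≈ 68.20°
pole (1 + j20·0.004) = 1 + j0.08 → |·| ≈ 1.0032, ∠ ≈ 4.57°
|T| = 2500 · 1.005 · 1.0008 / (10.05 · 2.6926 · 1.0032) ≈ 92.625
Gain = 20 log₁₀(92.625) ≈ 39.33 dB
∠T = (5.71° + 2.29°) − (84.29° + 68.20° + 4.57°) = -149.06°

At ω = 1763 rad/s:
zero (1 + j1763·0.005) = 1 + j8.815 → |·| ≈ 8.8715, ∠ ≈ 83.53°
zero (1 + j1763·0.002) = 1 + j3.526 → |·| ≈ 3.6651, ∠ ≈ 74.17°
pole (1 + j1763·0.5) = 1 + j881.5 → |·| ≈ 881.5, ∠ ≈ 89.94°
pole (1 + j1763·0.125) = 1 + j220.375 → |·| ≈ 220.38, ∠ ≈ 89.74°
pole (1 + j1763·0.004) = 1 + j7.052 → |·| ≈ 7.1225, ∠ ≈ 81.93°
|T| = 2500 · 8.8715 · 3.6651 / (881.5 · 220.38 · 7.1225) ≈ 0.058748
Gain = 20 log₁₀(0.058748) ≈ -24.62 dB
∠T = (83.53° + 74.17°) − (89.94° + 89.74° + 81.93°) = -103.91°

ω = 20: 39.3 dB, -149.1°; ω = 1763: -24.6 dB, -103.9°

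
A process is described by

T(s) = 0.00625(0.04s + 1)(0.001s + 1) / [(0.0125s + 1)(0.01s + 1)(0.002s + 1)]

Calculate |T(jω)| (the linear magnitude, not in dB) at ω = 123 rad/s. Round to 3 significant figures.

At ω = 123 rad/s:
zero (1 + j123·0.04) = 1 + j4.92 → |·| ≈ 5.0206, ∠ ≈ 78.51°
zero (1 + j123·0.001) = 1 + j0.123 → |·| ≈ 1.0075, ∠ ≈ 7.01°
pole (1 + j123·0.0125) = 1 + j1.5375 → |·| ≈ 1.8341, ∠ ≈ 56.96°
pole (1 + j123·0.01) = 1 + j1.23 → |·| ≈ 1.5852, ∠ ≈ 50.89°
pole (1 + j123·0.002) = 1 + j0.246 → |·| ≈ 1.0298, ∠ ≈ 13.82°
|T| = 0.00625 · 5.0206 · 1.0075 / (1.8341 · 1.5852 · 1.0298) ≈ 0.010559

0.0106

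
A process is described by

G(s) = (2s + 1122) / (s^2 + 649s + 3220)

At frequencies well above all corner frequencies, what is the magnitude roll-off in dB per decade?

Each pole contributes −20 dB/decade at high frequency; each zero contributes +20 dB/decade.
Net: 1 zero(s) − 2 pole(s) → -20 dB/decade.

-20 dB/decade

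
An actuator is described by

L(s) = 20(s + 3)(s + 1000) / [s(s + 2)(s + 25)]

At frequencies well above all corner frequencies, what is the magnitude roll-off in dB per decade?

Each pole contributes −20 dB/decade at high frequency; each zero contributes +20 dB/decade.
Net: 2 zero(s) − 3 pole(s) → -20 dB/decade.

-20 dB/decade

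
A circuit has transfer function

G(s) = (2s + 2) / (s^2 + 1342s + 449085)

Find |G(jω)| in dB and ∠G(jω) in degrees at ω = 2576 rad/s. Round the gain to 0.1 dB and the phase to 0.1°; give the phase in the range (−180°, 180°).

Substitute s = j2576:
Numerator: 2(j2576) + 2 = 2 + j5152
Denominator: (j2576)^2 + 1342(j2576) + 449085 = -6186691 + j3456992
|N| = √(2² + 5152²) ≈ 5152, ∠N ≈ 89.98°
|D| = √(6186691² + 3456992²) ≈ 7.087e+06, ∠D ≈ 150.80°
|G| = 5152 / 7.087e+06 ≈ 0.00072696
Gain = 20 log₁₀(0.00072696) ≈ -62.77 dB
∠G = 89.98° − 150.80° = -60.82°

-62.8 dB, -60.8°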